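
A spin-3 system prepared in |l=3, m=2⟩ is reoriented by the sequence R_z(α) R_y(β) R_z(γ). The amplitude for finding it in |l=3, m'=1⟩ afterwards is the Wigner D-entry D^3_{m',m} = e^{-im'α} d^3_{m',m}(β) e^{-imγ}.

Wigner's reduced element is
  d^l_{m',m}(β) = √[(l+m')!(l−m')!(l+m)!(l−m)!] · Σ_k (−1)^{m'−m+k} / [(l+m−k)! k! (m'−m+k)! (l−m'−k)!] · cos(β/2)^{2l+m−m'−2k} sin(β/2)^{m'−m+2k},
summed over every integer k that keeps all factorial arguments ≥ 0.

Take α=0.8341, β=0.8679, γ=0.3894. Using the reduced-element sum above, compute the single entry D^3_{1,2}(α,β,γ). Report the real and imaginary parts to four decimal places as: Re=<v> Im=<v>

Re=-0.0196 Im=-0.4660

D^3_{1,2}(0.8341,0.8679,0.3894) = e^{-i·1·0.8341}·d^3_{1,2}(0.8679)·e^{-i·2·0.3894}. Compute d first:
With c≡cos(β/2)=0.907312 and s≡sin(β/2)=0.420458, N=[24·2·120·1]^{1/2}=75.894664
k: max(0,(2)−(1))=1 … min(3+(2),3−(1))=2
  k=1: (−1)^0·75.8947/(24)·0.9073^5·0.4205^1 = +0.817534
  k=2: (−1)^1·75.8947/(12)·0.9073^3·0.4205^3 = -0.351130
d^3_{1,2}(0.8679) = +0.817534 -0.351130 = +0.466404
D = (+0.671845-0.740692i)·(+0.466404)·(+0.711757-0.702426i) = -0.019632-0.465991i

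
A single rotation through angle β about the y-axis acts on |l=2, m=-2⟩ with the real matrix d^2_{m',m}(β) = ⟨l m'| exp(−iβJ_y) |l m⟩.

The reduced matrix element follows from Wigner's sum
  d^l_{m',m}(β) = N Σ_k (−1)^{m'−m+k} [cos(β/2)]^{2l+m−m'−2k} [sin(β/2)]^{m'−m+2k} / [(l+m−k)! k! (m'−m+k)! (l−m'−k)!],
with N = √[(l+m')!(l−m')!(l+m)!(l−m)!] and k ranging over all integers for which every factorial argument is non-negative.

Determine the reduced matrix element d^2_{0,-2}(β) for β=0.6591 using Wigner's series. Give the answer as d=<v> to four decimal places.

d^2_{0,-2}(β=0.6591) via Wigner's sum:
c=cos(0.6591/2)=0.946188, s=sin(0.6591/2)=0.323617; N=√[2·2·1·24]=9.797959
k: max(0,(-2)−(0))=0 … min(2+(-2),2−(0))=0
  k=0: (−1)^2·9.7980/(4)·0.9462^2·0.3236^2 = +0.229665
d^2_{0,-2}(0.6591) = +0.229665

d=0.2297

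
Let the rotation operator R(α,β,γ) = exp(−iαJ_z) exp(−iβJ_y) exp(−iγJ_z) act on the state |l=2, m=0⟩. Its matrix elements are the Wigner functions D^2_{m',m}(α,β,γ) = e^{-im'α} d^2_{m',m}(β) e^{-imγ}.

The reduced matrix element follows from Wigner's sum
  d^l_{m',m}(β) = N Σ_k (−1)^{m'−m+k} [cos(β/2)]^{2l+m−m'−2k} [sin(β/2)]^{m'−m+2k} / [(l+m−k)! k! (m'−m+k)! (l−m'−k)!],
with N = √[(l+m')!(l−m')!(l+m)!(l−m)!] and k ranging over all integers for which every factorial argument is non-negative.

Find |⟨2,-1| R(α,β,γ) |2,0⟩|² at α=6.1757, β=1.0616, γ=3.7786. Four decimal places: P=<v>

P=0.2717

First d^2_{-1,0}(β=1.0616), then the phase factors e^{-i(-1)α} and e^{-i(0)γ}:
With c≡cos(β/2)=0.862402 and s≡sin(β/2)=0.506223, N=[1·6·2·2]^{1/2}=4.898979
Admissible k: 1..2 (factorial args all ≥0)
  k=1: (−1)^0·4.8990/(2)·0.8624^3·0.5062^1 = +0.795331
  k=2: (−1)^1·4.8990/(2)·0.8624^1·0.5062^3 = -0.274039
d^2_{-1,0}(1.0616) = +0.795331 -0.274039 = +0.521292
|D^2_{-1,0}|² = |d^2_{-1,0}(β)|² = (+0.521292)² = 0.271745 (the z-rotation phases have unit modulus)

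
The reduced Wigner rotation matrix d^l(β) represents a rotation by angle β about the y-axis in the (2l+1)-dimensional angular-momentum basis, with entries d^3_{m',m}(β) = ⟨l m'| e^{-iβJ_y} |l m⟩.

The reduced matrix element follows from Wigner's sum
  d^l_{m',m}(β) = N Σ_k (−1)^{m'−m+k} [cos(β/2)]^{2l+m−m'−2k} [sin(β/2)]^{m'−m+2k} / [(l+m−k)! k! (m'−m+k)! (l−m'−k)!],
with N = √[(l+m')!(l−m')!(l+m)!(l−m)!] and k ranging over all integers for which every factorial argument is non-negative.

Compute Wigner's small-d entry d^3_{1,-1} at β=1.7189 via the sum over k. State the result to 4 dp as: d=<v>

d=-0.3083

d^3_{1,-1}(β=1.7189) via Wigner's sum:
Half-angle: c=0.652854, s=0.757484. N=√(24·2·2·24)=48.000000
k∈{0,1,2} keeps every argument non-negative
  k=0: (−1)^2·48.0000/(8)·0.6529^4·0.7575^2 = +0.625407
  k=1: (−1)^3·48.0000/(6)·0.6529^2·0.7575^4 = -1.122575
  k=2: (−1)^4·48.0000/(48)·0.6529^0·0.7575^6 = +0.188903
d^3_{1,-1}(1.7189) = +0.625407 -1.122575 +0.188903 = -0.308265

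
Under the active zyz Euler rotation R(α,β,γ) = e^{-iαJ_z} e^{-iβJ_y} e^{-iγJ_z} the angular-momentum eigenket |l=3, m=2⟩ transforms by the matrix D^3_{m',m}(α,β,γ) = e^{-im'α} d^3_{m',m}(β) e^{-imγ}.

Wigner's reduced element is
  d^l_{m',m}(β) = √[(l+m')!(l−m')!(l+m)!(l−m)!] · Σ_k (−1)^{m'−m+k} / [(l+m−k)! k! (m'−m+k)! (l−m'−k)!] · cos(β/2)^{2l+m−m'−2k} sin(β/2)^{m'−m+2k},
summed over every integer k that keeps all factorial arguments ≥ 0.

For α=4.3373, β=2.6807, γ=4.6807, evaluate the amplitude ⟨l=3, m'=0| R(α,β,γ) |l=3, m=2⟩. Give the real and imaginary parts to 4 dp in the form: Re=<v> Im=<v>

Re=0.2421 Im=0.0154

Split into d^3_{0,2}(β=2.6807) × two z-phases.
With c≡cos(β/2)=0.228412 and s≡sin(β/2)=0.973565, N=[6·6·120·1]^{1/2}=65.726707
The bounds max(0,m−m')=2 and min(l+m,l−m')=3 give 2 terms
  k=2: (−1)^0·65.7267/(12)·0.2284^4·0.9736^2 = +0.014131
  k=3: (−1)^1·65.7267/(12)·0.2284^2·0.9736^4 = -0.256719
d^3_{0,2}(2.6807) = +0.014131 -0.256719 = -0.242588
Attach z-rotation phases: D = e^{-i(0)(4.3373)}·(-0.242588)·e^{-i(2)(4.6807)} = +0.242101+0.015364i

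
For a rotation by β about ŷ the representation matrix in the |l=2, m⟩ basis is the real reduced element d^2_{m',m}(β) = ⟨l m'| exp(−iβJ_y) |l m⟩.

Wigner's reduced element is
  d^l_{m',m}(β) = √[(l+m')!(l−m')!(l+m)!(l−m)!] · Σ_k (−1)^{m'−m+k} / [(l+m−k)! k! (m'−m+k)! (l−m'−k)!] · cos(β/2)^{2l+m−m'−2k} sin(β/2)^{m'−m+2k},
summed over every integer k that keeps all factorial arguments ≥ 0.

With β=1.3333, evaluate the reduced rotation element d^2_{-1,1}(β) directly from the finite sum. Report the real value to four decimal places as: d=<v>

d^2_{-1,1}(β=1.3333) via Wigner's sum:
With c≡cos(β/2)=0.785898 and s≡sin(β/2)=0.618357, N=[1·6·6·1]^{1/2}=6.000000
k: max(0,(1)−(-1))=2 … min(2+(1),2−(-1))=3
  k=2: (−1)^0·6.0000/(2)·0.7859^2·0.6184^2 = +0.708486
  k=3: (−1)^1·6.0000/(6)·0.7859^0·0.6184^4 = -0.146203
d^2_{-1,1}(1.3333) = +0.708486 -0.146203 = +0.562283

d=0.5623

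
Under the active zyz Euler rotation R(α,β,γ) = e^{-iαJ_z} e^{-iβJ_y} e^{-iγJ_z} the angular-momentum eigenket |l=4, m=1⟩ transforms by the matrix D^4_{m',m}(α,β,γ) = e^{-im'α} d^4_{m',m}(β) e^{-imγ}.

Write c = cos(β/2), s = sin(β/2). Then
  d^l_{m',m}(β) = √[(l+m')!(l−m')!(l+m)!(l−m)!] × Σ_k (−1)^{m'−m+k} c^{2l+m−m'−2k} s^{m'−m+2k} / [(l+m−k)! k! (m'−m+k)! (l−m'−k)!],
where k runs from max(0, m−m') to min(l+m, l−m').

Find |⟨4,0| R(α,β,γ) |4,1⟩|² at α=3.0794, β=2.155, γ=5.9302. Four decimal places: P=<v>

First d^4_{0,1}(β=2.155), then the phase factors e^{-i(0)α} and e^{-i(1)γ}:
Half-angle: c=0.473532, s=0.880777. N=√(24·24·120·6)=643.987578
k: max(0,(1)−(0))=1 … min(4+(1),4−(0))=4
  k=1: (−1)^0·643.9876/(144)·0.4735^7·0.8808^1 = +0.021029
  k=2: (−1)^1·643.9876/(24)·0.4735^5·0.8808^3 = -0.436525
  k=3: (−1)^2·643.9876/(24)·0.4735^3·0.8808^5 = +1.510229
  k=4: (−1)^3·643.9876/(144)·0.4735^1·0.8808^7 = -0.870813
d^4_{0,1}(2.155) = +0.021029 -0.436525 +1.510229 -0.870813 = +0.223920
|D^4_{0,1}|² = |d^4_{0,1}(β)|² = (+0.223920)² = 0.050140 (the z-rotation phases have unit modulus)

P=0.0501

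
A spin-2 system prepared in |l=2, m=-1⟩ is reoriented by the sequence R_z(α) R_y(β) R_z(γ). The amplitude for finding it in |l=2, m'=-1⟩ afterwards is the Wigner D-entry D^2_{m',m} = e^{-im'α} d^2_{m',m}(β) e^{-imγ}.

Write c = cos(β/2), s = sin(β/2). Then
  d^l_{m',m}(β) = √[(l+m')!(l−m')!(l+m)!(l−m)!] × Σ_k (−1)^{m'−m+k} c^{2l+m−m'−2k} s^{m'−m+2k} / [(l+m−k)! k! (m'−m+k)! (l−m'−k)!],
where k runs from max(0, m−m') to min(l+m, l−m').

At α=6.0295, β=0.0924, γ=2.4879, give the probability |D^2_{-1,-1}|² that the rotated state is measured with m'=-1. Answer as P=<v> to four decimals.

P=0.9788

Split into d^2_{-1,-1}(β=0.0924) × two z-phases.
c=cos(0.0924/2)=0.998933, s=sin(0.0924/2)=0.046184; N=√[1·6·1·6]=6.000000
Admissible k: 0..1 (factorial args all ≥0)
  k=0: (−1)^0·6.0000/(6)·0.9989^4·0.0462^0 = +0.995739
  k=1: (−1)^1·6.0000/(2)·0.9989^2·0.0462^2 = -0.006385
d^2_{-1,-1}(0.0924) = +0.995739 -0.006385 = +0.989354
|D^2_{-1,-1}|² = |d^2_{-1,-1}(β)|² = (+0.989354)² = 0.978821 (the z-rotation phases have unit modulus)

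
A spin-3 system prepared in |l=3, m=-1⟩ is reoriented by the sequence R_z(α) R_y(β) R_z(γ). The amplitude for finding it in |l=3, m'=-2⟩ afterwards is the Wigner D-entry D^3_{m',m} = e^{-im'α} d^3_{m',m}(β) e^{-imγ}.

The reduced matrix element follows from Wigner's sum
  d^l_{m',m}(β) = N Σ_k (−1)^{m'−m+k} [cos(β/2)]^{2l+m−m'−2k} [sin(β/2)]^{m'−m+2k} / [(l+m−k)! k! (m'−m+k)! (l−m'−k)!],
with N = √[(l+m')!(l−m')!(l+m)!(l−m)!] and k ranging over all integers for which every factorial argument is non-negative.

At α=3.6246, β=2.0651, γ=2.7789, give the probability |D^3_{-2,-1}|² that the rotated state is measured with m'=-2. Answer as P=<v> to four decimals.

P=0.1964

First d^3_{-2,-1}(β=2.0651), then the phase factors e^{-i(-2)α} and e^{-i(-1)γ}:
Half-angle: c=0.512631, s=0.858609. N=√(1·120·2·24)=75.894664
k: max(0,(-1)−(-2))=1 … min(3+(-1),3−(-2))=2
  k=1: (−1)^0·75.8947/(24)·0.5126^5·0.8586^1 = +0.096121
  k=2: (−1)^1·75.8947/(12)·0.5126^3·0.8586^3 = -0.539301
d^3_{-2,-1}(2.0651) = +0.096121 -0.539301 = -0.443179
|D^3_{-2,-1}|² = |d^3_{-2,-1}(β)|² = (-0.443179)² = 0.196408 (the z-rotation phases have unit modulus)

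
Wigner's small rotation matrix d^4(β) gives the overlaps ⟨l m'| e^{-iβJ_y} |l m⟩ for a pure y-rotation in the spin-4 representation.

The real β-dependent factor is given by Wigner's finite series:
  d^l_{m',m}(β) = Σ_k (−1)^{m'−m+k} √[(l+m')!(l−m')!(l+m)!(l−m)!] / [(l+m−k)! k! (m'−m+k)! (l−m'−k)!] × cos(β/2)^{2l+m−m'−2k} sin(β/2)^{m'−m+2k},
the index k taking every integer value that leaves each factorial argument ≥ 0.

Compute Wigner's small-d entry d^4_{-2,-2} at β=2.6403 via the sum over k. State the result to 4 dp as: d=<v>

d^4_{-2,-2}(β=2.6403) via Wigner's sum:
With c≡cos(β/2)=0.248030 and s≡sin(β/2)=0.968752, N=[2·720·2·720]^{1/2}=1440.000000
k∈{0,1,2} keeps every argument non-negative
  k=0: (−1)^0·1440.0000/(1440)·0.2480^8·0.9688^0 = +0.000014
  k=1: (−1)^1·1440.0000/(120)·0.2480^6·0.9688^2 = -0.002622
  k=2: (−1)^2·1440.0000/(96)·0.2480^4·0.9688^4 = +0.049999
d^4_{-2,-2}(2.6403) = +0.000014 -0.002622 +0.049999 = +0.047391

d=0.0474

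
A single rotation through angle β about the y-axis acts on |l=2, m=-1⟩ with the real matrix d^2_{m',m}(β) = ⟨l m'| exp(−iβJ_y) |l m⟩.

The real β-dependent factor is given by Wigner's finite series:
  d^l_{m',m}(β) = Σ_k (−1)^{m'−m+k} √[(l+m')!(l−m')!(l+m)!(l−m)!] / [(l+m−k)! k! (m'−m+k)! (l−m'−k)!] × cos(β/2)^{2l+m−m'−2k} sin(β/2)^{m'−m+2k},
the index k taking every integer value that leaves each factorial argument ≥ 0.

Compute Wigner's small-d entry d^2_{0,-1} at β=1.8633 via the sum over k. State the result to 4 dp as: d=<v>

d=0.3382

d^2_{0,-1}(β=1.8633) via Wigner's sum:
With c≡cos(β/2)=0.596510 and s≡sin(β/2)=0.802605, N=[2·2·1·6]^{1/2}=4.898979
The bounds max(0,m−m')=0 and min(l+m,l−m')=1 give 2 terms
  k=0: (−1)^1·4.8990/(2)·0.5965^3·0.8026^1 = -0.417284
  k=1: (−1)^2·4.8990/(2)·0.5965^1·0.8026^3 = +0.755440
d^2_{0,-1}(1.8633) = -0.417284 +0.755440 = +0.338155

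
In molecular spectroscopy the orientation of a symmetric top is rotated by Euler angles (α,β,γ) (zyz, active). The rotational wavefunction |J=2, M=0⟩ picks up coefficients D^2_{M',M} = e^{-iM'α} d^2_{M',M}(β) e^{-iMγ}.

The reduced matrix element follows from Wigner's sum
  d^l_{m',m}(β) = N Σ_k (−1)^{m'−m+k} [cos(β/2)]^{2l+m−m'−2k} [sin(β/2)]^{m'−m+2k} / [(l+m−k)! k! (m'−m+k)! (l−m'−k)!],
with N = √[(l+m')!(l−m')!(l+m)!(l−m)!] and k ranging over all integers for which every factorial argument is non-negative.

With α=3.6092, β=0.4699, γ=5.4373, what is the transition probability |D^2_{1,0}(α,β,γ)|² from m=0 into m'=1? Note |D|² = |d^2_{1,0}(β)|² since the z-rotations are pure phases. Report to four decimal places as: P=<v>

D^2_{1,0}(3.6092,0.4699,5.4373) = e^{-i·1·3.6092}·d^2_{1,0}(0.4699)·e^{-i·0·5.4373}. Compute d first:
c=cos(0.4699/2)=0.972526, s=sin(0.4699/2)=0.232794; N=√[6·1·2·2]=4.898979
Admissible k: 0..1 (factorial args all ≥0)
  k=0: (−1)^1·4.8990/(2)·0.9725^3·0.2328^1 = -0.524508
  k=1: (−1)^2·4.8990/(2)·0.9725^1·0.2328^3 = +0.030053
d^2_{1,0}(0.4699) = -0.524508 +0.030053 = -0.494454
|D^2_{1,0}|² = |d^2_{1,0}(β)|² = (-0.494454)² = 0.244485 (the z-rotation phases have unit modulus)

P=0.2445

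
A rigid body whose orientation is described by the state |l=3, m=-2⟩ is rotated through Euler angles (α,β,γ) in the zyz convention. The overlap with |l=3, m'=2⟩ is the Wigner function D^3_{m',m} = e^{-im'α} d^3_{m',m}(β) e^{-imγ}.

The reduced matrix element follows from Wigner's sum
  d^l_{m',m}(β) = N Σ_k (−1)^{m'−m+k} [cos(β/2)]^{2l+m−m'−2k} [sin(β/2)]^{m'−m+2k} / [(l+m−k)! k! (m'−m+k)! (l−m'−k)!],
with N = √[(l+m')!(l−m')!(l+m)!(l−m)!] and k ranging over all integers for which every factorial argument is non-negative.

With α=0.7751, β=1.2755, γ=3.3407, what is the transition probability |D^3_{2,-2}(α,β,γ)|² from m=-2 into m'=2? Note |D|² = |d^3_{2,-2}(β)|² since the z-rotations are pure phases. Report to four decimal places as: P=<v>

P=0.1303

First d^3_{2,-2}(β=1.2755), then the phase factors e^{-i(2)α} and e^{-i(-2)γ}:
With c≡cos(β/2)=0.803437 and s≡sin(β/2)=0.595389, N=[120·1·1·120]^{1/2}=120.000000
k: max(0,(-2)−(2))=0 … min(3+(-2),3−(2))=1
  k=0: (−1)^4·120.0000/(24)·0.8034^2·0.5954^4 = +0.405581
  k=1: (−1)^5·120.0000/(120)·0.8034^0·0.5954^6 = -0.044546
d^3_{2,-2}(1.2755) = +0.405581 -0.044546 = +0.361036
|D^3_{2,-2}|² = |d^3_{2,-2}(β)|² = (+0.361036)² = 0.130347 (the z-rotation phases have unit modulus)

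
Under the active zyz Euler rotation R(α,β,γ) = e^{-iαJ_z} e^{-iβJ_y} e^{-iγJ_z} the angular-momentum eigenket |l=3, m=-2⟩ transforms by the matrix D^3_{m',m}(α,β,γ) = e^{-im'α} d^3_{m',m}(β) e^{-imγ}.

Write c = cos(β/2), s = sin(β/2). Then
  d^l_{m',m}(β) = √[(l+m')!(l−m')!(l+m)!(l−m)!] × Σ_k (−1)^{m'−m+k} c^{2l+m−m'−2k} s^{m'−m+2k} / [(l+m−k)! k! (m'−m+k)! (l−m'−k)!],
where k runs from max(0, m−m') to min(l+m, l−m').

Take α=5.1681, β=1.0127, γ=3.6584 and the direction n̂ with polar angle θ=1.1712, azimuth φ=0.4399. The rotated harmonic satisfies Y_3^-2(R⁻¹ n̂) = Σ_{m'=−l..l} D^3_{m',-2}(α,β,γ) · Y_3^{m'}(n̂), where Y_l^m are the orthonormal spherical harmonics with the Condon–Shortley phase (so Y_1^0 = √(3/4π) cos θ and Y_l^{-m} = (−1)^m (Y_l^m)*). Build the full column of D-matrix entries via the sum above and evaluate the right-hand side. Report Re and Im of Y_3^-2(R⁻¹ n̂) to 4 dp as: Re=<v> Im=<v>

Re=-0.1989 Im=-0.0750

Need the full column D^3_{m',-2} for m'=−3..3 at α=5.1681, β=1.0127, γ=3.6584.
cos(β/2)=0.874521, sin(β/2)=0.484988
d^3_{-3,-2}: single k=1 term ⇒ +0.607655;  D = -0.410113-0.448388i
d^3_{-2,-2}: k∈[0..1] ⇒ +0.447322 -0.687880 = -0.240559;  D = -0.087940+0.223908i
d^3_{-1,-2}: k∈[0..1] ⇒ -0.784479 +0.482541 = -0.301938;  D = -0.300937+0.024572i
d^3_{0,-2}: k∈[0..1] ⇒ +0.753535 -0.231754 = +0.521782;  D = +0.267004+0.448291i
d^3_{1,-2}: k∈[0..1] ⇒ -0.482541 +0.074204 = -0.408337;  D = +0.223062-0.342027i
d^3_{2,-2}: k∈[0..1] ⇒ +0.211561 -0.013013 = +0.198548;  D = -0.197067-0.024201i
d^3_{3,-2}: single k=0 term ⇒ -0.057478;  D = +0.018817+0.054311i
Y_3^{m'}(θ=1.1712,φ=0.4399) and Σ D·Y over m':
  (-0.4101-0.4484i)·(+0.0810-0.3160i)  (-0.0879+0.2239i)·(+0.2150-0.2600i)  (-0.3009+0.0246i)·(-0.0655+0.0308i)  (+0.2670+0.4483i)·(-0.3257+0.0000i)  (+0.2231-0.3420i)·(+0.0655+0.0308i)  (-0.1971-0.0242i)·(+0.2150+0.2600i)  (+0.0188+0.0543i)·(-0.0810-0.3160i)
Y_3^-2(R⁻¹ n̂) = -0.198884-0.074958i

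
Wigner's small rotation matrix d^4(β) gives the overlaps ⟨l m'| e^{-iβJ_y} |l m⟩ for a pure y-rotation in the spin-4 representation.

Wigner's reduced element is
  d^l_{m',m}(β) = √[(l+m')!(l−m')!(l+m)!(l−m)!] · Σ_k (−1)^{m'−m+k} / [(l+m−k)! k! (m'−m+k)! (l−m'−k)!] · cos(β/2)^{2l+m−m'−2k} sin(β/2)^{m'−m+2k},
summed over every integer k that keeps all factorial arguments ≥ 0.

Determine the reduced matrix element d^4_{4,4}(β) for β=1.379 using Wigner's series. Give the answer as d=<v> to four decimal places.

d=0.1256

d^4_{4,4}(β=1.379) via Wigner's sum:
c=cos(1.379/2)=0.771564, s=sin(1.379/2)=0.636151; N=√[40320·1·40320·1]=40320.000000
The bounds max(0,m−m')=0 and min(l+m,l−m')=0 give 1 term
  k=0: (−1)^0·40320.0000/(40320)·0.7716^8·0.6362^0 = +0.125596
d^4_{4,4}(1.379) = +0.125596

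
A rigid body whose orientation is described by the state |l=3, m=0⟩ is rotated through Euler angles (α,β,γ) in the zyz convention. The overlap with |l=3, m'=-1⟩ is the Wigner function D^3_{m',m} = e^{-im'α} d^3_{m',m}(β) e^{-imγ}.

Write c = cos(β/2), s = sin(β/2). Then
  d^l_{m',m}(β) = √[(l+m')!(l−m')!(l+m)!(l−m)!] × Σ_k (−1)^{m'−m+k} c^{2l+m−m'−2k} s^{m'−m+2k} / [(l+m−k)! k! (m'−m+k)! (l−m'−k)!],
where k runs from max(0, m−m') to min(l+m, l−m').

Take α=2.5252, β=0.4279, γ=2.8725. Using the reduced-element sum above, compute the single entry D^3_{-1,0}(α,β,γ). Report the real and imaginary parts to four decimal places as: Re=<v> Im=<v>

Split into d^3_{-1,0}(β=0.4279) × two z-phases.
c=cos(0.4279/2)=0.977200, s=sin(0.4279/2)=0.212321; N=√[2·24·6·6]=41.569219
k∈{1,2,3} keeps every argument non-negative
  k=1: (−1)^0·41.5692/(12)·0.9772^5·0.2123^1 = +0.655393
  k=2: (−1)^1·41.5692/(4)·0.9772^3·0.2123^3 = -0.092821
  k=3: (−1)^2·41.5692/(12)·0.9772^1·0.2123^5 = +0.001461
d^3_{-1,0}(0.4279) = +0.655393 -0.092821 +0.001461 = +0.564033
Phases: e^{-i·(-1)·2.5252}=-0.815969+0.578095i, e^{-i·(0)·2.8725}=+1.000000+0.000000i ⇒ D=-0.460233+0.326065i

Re=-0.4602 Im=0.3261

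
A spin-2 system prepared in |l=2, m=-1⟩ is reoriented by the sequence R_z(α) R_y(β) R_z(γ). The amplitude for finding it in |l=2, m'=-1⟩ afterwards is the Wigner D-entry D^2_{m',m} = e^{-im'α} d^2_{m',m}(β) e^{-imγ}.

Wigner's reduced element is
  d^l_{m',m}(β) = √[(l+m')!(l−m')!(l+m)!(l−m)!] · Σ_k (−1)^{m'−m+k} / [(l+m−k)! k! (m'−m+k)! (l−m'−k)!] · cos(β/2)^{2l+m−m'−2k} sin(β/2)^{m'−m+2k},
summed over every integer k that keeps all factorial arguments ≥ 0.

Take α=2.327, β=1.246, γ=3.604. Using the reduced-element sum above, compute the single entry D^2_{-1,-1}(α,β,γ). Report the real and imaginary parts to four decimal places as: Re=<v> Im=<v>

Split into d^2_{-1,-1}(β=1.246) × two z-phases.
c=cos(1.246/2)=0.812132, s=sin(1.246/2)=0.583474; N=√[1·6·1·6]=6.000000
The bounds max(0,m−m')=0 and min(l+m,l−m')=1 give 2 terms
  k=0: (−1)^0·6.0000/(6)·0.8121^4·0.5835^0 = +0.435017
  k=1: (−1)^1·6.0000/(2)·0.8121^2·0.5835^2 = -0.673624
d^2_{-1,-1}(1.246) = +0.435017 -0.673624 = -0.238607
D = (-0.686165+0.727446i)·(-0.238607)·(-0.894981-0.446104i) = -0.223962+0.082308i

Re=-0.2240 Im=0.0823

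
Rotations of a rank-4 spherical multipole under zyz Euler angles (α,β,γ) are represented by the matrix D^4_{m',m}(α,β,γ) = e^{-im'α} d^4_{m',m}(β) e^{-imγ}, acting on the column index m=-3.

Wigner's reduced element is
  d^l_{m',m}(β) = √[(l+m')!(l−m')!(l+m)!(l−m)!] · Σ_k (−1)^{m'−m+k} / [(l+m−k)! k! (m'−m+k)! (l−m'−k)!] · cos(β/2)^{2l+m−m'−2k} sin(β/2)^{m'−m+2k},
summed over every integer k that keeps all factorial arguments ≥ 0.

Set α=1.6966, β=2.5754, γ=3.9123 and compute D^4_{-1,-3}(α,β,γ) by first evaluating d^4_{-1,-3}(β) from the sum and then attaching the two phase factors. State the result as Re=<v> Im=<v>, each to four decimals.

Re=-0.0420 Im=-0.0495

D^4_{-1,-3}(1.6966,2.5754,3.9123) = e^{-i·-1·1.6966}·d^4_{-1,-3}(2.5754)·e^{-i·-3·3.9123}. Compute d first:
Half-angle: c=0.279330, s=0.960195. N=√(6·120·1·5040)=1904.940944
The bounds max(0,m−m')=0 and min(l+m,l−m')=1 give 2 terms
  k=0: (−1)^2·1904.9409/(240)·0.2793^6·0.9602^2 = +0.003476
  k=1: (−1)^3·1904.9409/(144)·0.2793^4·0.9602^4 = -0.068459
d^4_{-1,-3}(2.5754) = +0.003476 -0.068459 = -0.064982
Attach z-rotation phases: D = e^{-i(-1)(1.6966)}·(-0.064982)·e^{-i(-3)(3.9123)} = -0.042045-0.049547i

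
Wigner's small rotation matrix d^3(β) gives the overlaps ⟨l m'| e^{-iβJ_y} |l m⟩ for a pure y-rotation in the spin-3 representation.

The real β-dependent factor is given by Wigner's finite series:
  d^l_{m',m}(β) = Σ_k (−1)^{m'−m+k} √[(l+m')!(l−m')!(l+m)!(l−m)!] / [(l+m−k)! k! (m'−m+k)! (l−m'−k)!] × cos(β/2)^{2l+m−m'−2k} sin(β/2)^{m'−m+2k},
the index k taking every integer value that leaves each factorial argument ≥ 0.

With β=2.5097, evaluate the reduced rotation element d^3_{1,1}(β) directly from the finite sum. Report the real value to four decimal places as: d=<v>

d=0.4063

d^3_{1,1}(β=2.5097) via Wigner's sum:
With c≡cos(β/2)=0.310716 and s≡sin(β/2)=0.950503, N=[24·2·24·2]^{1/2}=48.000000
k: max(0,(1)−(1))=0 … min(3+(1),3−(1))=2
  k=0: (−1)^0·48.0000/(48)·0.3107^6·0.9505^0 = +0.000900
  k=1: (−1)^1·48.0000/(6)·0.3107^4·0.9505^2 = -0.067368
  k=2: (−1)^2·48.0000/(8)·0.3107^2·0.9505^4 = +0.472816
d^3_{1,1}(2.5097) = +0.000900 -0.067368 +0.472816 = +0.406348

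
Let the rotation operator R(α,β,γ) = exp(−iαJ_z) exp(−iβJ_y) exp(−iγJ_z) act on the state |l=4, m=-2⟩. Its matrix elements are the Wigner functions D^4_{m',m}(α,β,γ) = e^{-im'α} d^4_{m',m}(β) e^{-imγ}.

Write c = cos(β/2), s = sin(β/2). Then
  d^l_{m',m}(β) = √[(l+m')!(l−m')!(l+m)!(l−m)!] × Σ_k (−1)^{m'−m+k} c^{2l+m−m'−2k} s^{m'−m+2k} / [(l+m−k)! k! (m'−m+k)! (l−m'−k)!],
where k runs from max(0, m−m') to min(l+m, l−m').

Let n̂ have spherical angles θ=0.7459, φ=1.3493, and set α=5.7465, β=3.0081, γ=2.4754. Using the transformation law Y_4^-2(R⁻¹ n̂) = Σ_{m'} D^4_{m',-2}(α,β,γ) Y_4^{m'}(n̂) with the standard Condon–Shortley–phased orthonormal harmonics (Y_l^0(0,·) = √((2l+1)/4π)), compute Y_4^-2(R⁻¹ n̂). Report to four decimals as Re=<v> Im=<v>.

Need the full column D^4_{m',-2} for m'=−4..4 at α=5.7465, β=3.0081, γ=2.4754.
cos(β/2)=0.066697, sin(β/2)=0.997773
d^4_{-4,-2}: single k=2 term ⇒ +0.000000;  D = -0.000000+0.000000i
d^4_{-3,-2}: k∈[1..2] ⇒ +0.000000 -0.000015 = -0.000015;  D = +0.000014+0.000003i
d^4_{-2,-2}: k∈[0..2] ⇒ +0.000000 -0.000001 +0.000294 = +0.000293;  D = -0.000217-0.000197i
d^4_{-1,-2}: k∈[0..2] ⇒ -0.000000 +0.000028 -0.004149 = -0.004122;  D = +0.001211+0.003940i
d^4_{0,-2}: k∈[0..2] ⇒ +0.000001 -0.000496 +0.041641 = +0.041146;  D = +0.009717-0.039982i
d^4_{1,-2}: k∈[0..2] ⇒ -0.000019 +0.006224 -0.278589 = -0.272384;  D = -0.190610+0.194578i
d^4_{2,-2}: k∈[0..2] ⇒ +0.000294 -0.052672 +0.982325 = +0.929946;  D = +0.898926-0.238186i
d^4_{3,-2}: k∈[0..1] ⇒ -0.003294 +0.245693 = +0.242399;  D = +0.233114+0.066446i
d^4_{4,-2}: single k=0 term ⇒ +0.023226;  D = +0.015941+0.016892i
Y_4^{m'}(θ=0.7459,φ=1.3493) and Σ D·Y over m':
  (-0.0000+0.0000i)·(+0.0594+0.0727i)  (+0.0000+0.0000i)·(-0.1772+0.2262i)  (-0.0002-0.0002i)·(-0.3864-0.1833i)  (+0.0012+0.0039i)·(+0.0402-0.1786i)  (+0.0097-0.0400i)·(-0.3172+0.0000i)  (-0.1906+0.1946i)·(-0.0402-0.1786i)  (+0.8989-0.2382i)·(-0.3864+0.1833i)  (+0.2331+0.0664i)·(+0.1772+0.2262i)  (+0.0159+0.0169i)·(+0.0594-0.0727i)
Y_4^-2(R⁻¹ n̂) = -0.235125+0.360143i

Re=-0.2351 Im=0.3601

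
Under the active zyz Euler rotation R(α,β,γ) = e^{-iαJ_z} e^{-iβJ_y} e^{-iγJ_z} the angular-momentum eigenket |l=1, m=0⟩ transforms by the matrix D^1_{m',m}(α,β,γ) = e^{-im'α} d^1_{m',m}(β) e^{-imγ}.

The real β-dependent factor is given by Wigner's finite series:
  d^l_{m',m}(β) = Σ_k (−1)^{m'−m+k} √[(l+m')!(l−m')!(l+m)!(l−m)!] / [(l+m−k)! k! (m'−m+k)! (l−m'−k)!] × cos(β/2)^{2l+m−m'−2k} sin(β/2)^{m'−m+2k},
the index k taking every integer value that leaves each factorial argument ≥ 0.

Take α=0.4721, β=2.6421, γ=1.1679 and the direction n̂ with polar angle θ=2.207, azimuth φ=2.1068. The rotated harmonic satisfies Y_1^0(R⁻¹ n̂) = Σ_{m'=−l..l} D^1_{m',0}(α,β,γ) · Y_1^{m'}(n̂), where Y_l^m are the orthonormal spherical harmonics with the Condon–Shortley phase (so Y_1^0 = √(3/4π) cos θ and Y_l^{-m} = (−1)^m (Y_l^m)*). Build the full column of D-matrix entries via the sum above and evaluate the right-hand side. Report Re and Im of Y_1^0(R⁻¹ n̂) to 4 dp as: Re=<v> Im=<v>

Need the full column D^1_{m',0} for m'=−1..1 at α=0.4721, β=2.6421, γ=1.1679.
cos(β/2)=0.247158, sin(β/2)=0.968975
d^1_{-1,0}: single k=1 term ⇒ +0.338690;  D = +0.301643+0.154022i
d^1_{0,0}: k∈[0..1] ⇒ +0.061087 -0.938913 = -0.877826;  D = -0.877826+0.000000i
d^1_{1,0}: single k=0 term ⇒ -0.338690;  D = -0.301643+0.154022i
Y_1^{m'}(θ=2.207,φ=2.1068) and Σ D·Y over m':
  (+0.3016+0.1540i)·(-0.1419-0.2389i)  (-0.8778+0.0000i)·(-0.2903+0.0000i)  (-0.3016+0.1540i)·(+0.1419-0.2389i)
Y_1^0(R⁻¹ n̂) = +0.242813+0.000000i

Re=0.2428 Im=0.0000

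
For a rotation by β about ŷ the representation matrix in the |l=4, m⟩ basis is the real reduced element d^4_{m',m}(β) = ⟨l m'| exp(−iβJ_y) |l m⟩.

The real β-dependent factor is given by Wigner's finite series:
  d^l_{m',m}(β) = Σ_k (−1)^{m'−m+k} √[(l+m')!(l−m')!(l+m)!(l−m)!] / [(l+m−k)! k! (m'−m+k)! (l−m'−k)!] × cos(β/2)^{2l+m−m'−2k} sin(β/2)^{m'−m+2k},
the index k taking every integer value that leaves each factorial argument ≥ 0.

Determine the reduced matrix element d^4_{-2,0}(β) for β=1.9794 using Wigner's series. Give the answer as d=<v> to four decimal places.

d^4_{-2,0}(β=1.9794) via Wigner's sum:
With c≡cos(β/2)=0.548941 and s≡sin(β/2)=0.835861, N=[2·720·24·24]^{1/2}=910.735966
Admissible k: 2..4 (factorial args all ≥0)
  k=2: (−1)^0·910.7360/(96)·0.5489^6·0.8359^2 = +0.181360
  k=3: (−1)^1·910.7360/(36)·0.5489^4·0.8359^4 = -1.121317
  k=4: (−1)^2·910.7360/(96)·0.5489^2·0.8359^6 = +0.974939
d^4_{-2,0}(1.9794) = +0.181360 -1.121317 +0.974939 = +0.034982

d=0.0350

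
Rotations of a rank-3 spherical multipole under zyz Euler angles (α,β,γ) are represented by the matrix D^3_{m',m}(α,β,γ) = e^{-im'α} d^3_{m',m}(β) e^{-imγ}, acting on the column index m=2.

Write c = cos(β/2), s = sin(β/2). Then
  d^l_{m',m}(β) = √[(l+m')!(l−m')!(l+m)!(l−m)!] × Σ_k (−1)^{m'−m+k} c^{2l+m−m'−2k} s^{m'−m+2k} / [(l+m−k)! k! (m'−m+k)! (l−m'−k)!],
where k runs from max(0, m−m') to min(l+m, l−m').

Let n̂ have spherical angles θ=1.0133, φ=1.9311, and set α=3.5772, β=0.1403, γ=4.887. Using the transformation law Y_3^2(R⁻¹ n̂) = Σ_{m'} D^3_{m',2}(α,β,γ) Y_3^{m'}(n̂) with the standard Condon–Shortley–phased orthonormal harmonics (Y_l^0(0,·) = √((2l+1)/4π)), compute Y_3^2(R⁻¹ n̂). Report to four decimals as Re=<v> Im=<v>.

Need the full column D^3_{m',2} for m'=−3..3 at α=3.5772, β=0.1403, γ=4.887.
cos(β/2)=0.997540, sin(β/2)=0.070092
d^3_{-3,2}: single k=5 term ⇒ +0.000004;  D = +0.000002+0.000003i
d^3_{-2,2}: k∈[4..5] ⇒ +0.000120 -0.000000 = +0.000120;  D = -0.000104-0.000060i
d^3_{-1,2}: k∈[3..4] ⇒ +0.002162 -0.000005 = +0.002157;  D = +0.002149+0.000186i
d^3_{0,2}: k∈[2..3] ⇒ +0.026646 -0.000132 = +0.026514;  D = -0.024914+0.009072i
d^3_{1,2}: k∈[1..2] ⇒ +0.218939 -0.002162 = +0.216778;  D = +0.153372-0.153198i
d^3_{2,2}: k∈[0..1] ⇒ +0.985333 -0.024324 = +0.961009;  D = -0.329853+0.902627i
d^3_{3,2}: single k=0 term ⇒ -0.169590;  D = +0.014440+0.168974i
Y_3^{m'}(θ=1.0133,φ=1.9311) and Σ D·Y over m':
  (+0.0000+0.0000i)·(+0.2250+0.1200i)  (-0.0001-0.0001i)·(-0.2926+0.2569i)  (+0.0021+0.0002i)·(-0.0386-0.1025i)  (-0.0249+0.0091i)·(-0.3160+0.0000i)  (+0.1534-0.1532i)·(+0.0386-0.1025i)  (-0.3299+0.9026i)·(-0.2926-0.2569i)  (+0.0144+0.1690i)·(-0.2250+0.1200i)
Y_3^2(R⁻¹ n̂) = +0.302947-0.240357i

Re=0.3029 Im=-0.2404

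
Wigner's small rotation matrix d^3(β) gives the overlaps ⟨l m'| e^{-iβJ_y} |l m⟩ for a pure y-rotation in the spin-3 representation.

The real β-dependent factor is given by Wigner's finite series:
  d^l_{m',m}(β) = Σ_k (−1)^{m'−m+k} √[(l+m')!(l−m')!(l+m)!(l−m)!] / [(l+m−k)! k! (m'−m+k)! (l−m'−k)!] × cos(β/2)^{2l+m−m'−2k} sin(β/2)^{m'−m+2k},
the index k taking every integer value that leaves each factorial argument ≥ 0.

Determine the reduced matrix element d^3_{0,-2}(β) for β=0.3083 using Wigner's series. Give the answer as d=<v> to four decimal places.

d^3_{0,-2}(β=0.3083) via Wigner's sum:
With c≡cos(β/2)=0.988142 and s≡sin(β/2)=0.153540, N=[6·6·1·120]^{1/2}=65.726707
Admissible k: 0..1 (factorial args all ≥0)
  k=0: (−1)^2·65.7267/(12)·0.9881^4·0.1535^2 = +0.123107
  k=1: (−1)^3·65.7267/(12)·0.9881^2·0.1535^4 = -0.002972
d^3_{0,-2}(0.3083) = +0.123107 -0.002972 = +0.120135

d=0.1201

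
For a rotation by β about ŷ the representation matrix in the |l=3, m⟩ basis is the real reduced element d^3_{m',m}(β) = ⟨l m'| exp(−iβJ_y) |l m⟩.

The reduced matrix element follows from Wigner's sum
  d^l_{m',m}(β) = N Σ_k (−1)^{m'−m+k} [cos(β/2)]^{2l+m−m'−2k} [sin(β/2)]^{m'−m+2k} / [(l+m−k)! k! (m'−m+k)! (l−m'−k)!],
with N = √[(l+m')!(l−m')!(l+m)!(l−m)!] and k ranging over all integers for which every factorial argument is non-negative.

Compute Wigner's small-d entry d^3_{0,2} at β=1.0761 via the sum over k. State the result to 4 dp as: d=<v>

d=0.5036

d^3_{0,2}(β=1.0761) via Wigner's sum:
With c≡cos(β/2)=0.858710 and s≡sin(β/2)=0.512462, N=[6·6·120·1]^{1/2}=65.726707
k∈{2,3} keeps every argument non-negative
  k=2: (−1)^0·65.7267/(12)·0.8587^4·0.5125^2 = +0.782114
  k=3: (−1)^1·65.7267/(12)·0.8587^2·0.5125^4 = -0.278549
d^3_{0,2}(1.0761) = +0.782114 -0.278549 = +0.503565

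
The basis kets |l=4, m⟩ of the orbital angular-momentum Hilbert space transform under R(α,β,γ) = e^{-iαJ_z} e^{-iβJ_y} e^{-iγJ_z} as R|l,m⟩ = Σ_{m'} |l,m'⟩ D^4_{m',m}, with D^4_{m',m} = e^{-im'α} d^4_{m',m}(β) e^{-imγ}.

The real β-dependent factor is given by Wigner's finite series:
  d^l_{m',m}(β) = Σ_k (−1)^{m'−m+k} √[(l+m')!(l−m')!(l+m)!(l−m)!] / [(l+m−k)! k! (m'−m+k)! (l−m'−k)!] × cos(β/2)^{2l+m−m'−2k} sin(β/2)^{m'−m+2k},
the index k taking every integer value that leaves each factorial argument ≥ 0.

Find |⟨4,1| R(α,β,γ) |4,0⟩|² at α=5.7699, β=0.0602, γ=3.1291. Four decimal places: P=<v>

Split into d^4_{1,0}(β=0.0602) × two z-phases.
c=cos(0.0602/2)=0.999547, s=sin(0.0602/2)=0.030095; N=√[120·6·24·24]=643.987578
k∈{0,1,2,3} keeps every argument non-negative
  k=0: (−1)^1·643.9876/(144)·0.9995^7·0.0301^1 = -0.134165
  k=1: (−1)^2·643.9876/(24)·0.9995^5·0.0301^3 = +0.000730
  k=2: (−1)^3·643.9876/(24)·0.9995^3·0.0301^5 = -0.000001
  k=3: (−1)^4·643.9876/(144)·0.9995^1·0.0301^7 = +0.000000
d^4_{1,0}(0.0602) = -0.134165 +0.000730 -0.000001 +0.000000 = -0.133436
|D^4_{1,0}|² = |d^4_{1,0}(β)|² = (-0.133436)² = 0.017805 (the z-rotation phases have unit modulus)

P=0.0178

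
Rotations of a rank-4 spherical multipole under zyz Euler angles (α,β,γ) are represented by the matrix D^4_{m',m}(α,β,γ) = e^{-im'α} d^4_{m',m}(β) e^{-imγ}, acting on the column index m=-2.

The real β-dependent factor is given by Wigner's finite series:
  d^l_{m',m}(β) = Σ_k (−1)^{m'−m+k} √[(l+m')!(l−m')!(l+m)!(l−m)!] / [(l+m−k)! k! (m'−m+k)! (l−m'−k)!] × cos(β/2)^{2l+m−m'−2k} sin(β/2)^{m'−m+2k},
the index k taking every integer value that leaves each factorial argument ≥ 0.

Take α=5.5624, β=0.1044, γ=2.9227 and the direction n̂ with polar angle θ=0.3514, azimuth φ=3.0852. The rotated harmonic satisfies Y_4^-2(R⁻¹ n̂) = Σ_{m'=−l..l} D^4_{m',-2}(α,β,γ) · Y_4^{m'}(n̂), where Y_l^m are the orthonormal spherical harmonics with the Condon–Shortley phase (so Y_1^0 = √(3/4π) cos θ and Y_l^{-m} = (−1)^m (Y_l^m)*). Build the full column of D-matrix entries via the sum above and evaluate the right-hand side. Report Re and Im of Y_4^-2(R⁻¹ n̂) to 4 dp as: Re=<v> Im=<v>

Re=0.0243 Im=-0.2844

Need the full column D^4_{m',-2} for m'=−4..4 at α=5.5624, β=0.1044, γ=2.9227.
cos(β/2)=0.998638, sin(β/2)=0.052176
d^4_{-4,-2}: single k=2 term ⇒ +0.014288;  D = -0.014059+0.002549i
d^4_{-3,-2}: k∈[1..2] ⇒ +0.193372 -0.001584 = +0.191788;  D = -0.164355-0.098844i
d^4_{-2,-2}: k∈[0..2] ⇒ +0.989155 -0.032402 +0.000111 = +0.956863;  D = -0.290586-0.911672i
d^4_{-1,-2}: k∈[0..2] ⇒ -0.219263 +0.002993 -0.000005 = -0.216276;  D = -0.086651+0.198159i
d^4_{0,-2}: k∈[0..2] ⇒ +0.025616 -0.000186 +0.000000 = +0.025430;  D = +0.023032-0.010781i
d^4_{1,-2}: k∈[0..2] ⇒ -0.001995 +0.000008 -0.000000 = -0.001987;  D = -0.001908-0.000555i
d^4_{2,-2}: k∈[0..2] ⇒ +0.000111 -0.000000 +0.000000 = +0.000110;  D = +0.000059+0.000093i
d^4_{3,-2}: k∈[0..1] ⇒ -0.000004 +0.000000 = -0.000004;  D = +0.000001-0.000004i
d^4_{4,-2}: single k=0 term ⇒ +0.000000;  D = -0.000000+0.000000i
Y_4^{m'}(θ=0.3514,φ=3.0852) and Σ D·Y over m':
  (-0.0141+0.0025i)·(+0.0061+0.0014i)  (-0.1644-0.0988i)·(-0.0472-0.0081i)  (-0.2906-0.9117i)·(+0.2036+0.0231i)  (-0.0867+0.1982i)·(-0.4840-0.0273i)  (+0.0230-0.0108i)·(+0.3969+0.0000i)  (-0.0019-0.0006i)·(+0.4840-0.0273i)  (+0.0001+0.0001i)·(+0.2036-0.0231i)  (+0.0000-0.0000i)·(+0.0472-0.0081i)  (-0.0000+0.0000i)·(+0.0061-0.0014i)
Y_4^-2(R⁻¹ n̂) = +0.024302-0.284377i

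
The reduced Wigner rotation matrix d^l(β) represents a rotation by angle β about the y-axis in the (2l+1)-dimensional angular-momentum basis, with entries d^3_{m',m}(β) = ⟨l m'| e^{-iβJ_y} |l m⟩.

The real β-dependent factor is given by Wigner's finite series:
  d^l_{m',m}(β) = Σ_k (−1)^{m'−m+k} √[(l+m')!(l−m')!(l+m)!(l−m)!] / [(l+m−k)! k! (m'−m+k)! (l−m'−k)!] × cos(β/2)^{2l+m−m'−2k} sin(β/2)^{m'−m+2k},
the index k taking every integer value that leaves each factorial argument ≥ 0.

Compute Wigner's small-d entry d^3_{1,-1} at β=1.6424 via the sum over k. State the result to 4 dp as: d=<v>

d=-0.2195

d^3_{1,-1}(β=1.6424) via Wigner's sum:
c=cos(1.6424/2)=0.681343, s=sin(1.6424/2)=0.731964; N=√[24·2·2·24]=48.000000
k: max(0,(-1)−(1))=0 … min(3+(-1),3−(1))=2
  k=0: (−1)^2·48.0000/(8)·0.6813^4·0.7320^2 = +0.692779
  k=1: (−1)^3·48.0000/(6)·0.6813^2·0.7320^4 = -1.066058
  k=2: (−1)^4·48.0000/(48)·0.6813^0·0.7320^6 = +0.153794
d^3_{1,-1}(1.6424) = +0.692779 -1.066058 +0.153794 = -0.219485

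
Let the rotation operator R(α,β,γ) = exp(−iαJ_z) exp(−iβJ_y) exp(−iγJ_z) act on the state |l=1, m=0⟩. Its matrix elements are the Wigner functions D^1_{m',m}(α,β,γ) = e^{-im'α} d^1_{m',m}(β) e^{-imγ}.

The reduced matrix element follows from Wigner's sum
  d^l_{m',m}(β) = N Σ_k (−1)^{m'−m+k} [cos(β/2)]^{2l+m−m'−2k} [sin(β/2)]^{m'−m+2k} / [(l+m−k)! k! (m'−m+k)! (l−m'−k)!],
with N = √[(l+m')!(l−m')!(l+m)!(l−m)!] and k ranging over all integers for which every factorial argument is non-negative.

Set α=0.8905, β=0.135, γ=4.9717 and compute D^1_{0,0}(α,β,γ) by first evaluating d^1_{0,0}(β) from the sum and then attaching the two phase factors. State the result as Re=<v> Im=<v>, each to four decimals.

Re=0.9909 Im=0.0000

Split into d^1_{0,0}(β=0.135) × two z-phases.
Half-angle: c=0.997723, s=0.067449. N=√(1·1·1·1)=1.000000
k∈{0,1} keeps every argument non-negative
  k=0: (−1)^0·1.0000/(1)·0.9977^2·0.0674^0 = +0.995451
  k=1: (−1)^1·1.0000/(1)·0.9977^0·0.0674^2 = -0.004549
d^1_{0,0}(0.135) = +0.995451 -0.004549 = +0.990901
Phases: e^{-i·(0)·0.8905}=+1.000000+0.000000i, e^{-i·(0)·4.9717}=+1.000000+0.000000i ⇒ D=+0.990901+0.000000i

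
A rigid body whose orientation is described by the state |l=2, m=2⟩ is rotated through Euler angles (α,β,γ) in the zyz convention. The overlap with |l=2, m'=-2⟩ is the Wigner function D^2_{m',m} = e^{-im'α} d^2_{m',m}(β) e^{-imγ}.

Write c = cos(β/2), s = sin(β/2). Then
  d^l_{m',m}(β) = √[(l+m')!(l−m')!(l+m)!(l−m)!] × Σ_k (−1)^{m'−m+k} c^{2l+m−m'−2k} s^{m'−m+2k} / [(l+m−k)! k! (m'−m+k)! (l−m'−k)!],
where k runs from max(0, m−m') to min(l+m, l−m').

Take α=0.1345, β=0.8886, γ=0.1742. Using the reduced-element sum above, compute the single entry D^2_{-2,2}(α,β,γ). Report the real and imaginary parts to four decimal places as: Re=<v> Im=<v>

Re=0.0340 Im=-0.0027

D^2_{-2,2}(0.1345,0.8886,0.1742) = e^{-i·-2·0.1345}·d^2_{-2,2}(0.8886)·e^{-i·2·0.1742}. Compute d first:
c=cos(0.8886/2)=0.902912, s=sin(0.8886/2)=0.429826; N=√[1·24·24·1]=24.000000
k: max(0,(2)−(-2))=4 … min(2+(2),2−(-2))=4
  k=4: (−1)^0·24.0000/(24)·0.9029^0·0.4298^4 = +0.034133
d^2_{-2,2}(0.8886) = +0.034133
Attach z-rotation phases: D = e^{-i(-2)(0.1345)}·(+0.034133)·e^{-i(2)(0.1742)} = +0.034025-0.002707i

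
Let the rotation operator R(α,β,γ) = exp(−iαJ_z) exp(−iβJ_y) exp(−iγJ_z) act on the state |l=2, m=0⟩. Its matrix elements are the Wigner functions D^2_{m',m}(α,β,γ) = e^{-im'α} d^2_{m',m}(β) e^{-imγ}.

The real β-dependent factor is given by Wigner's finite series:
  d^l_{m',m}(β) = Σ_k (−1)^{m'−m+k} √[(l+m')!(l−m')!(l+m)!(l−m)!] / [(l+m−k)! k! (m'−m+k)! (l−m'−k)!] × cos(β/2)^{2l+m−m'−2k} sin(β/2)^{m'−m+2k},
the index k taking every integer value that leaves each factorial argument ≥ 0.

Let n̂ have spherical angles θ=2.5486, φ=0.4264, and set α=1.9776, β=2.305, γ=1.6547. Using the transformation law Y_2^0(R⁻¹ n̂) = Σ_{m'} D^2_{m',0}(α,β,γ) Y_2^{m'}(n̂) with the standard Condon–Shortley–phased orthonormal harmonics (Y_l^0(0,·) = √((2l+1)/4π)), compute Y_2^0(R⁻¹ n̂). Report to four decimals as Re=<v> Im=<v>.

Re=-0.0147 Im=0.0000

Need the full column D^2_{m',0} for m'=−2..2 at α=1.9776, β=2.305, γ=1.6547.
cos(β/2)=0.406204, sin(β/2)=0.913782
d^2_{-2,0}: single k=2 term ⇒ +0.337482;  D = -0.231810-0.245271i
d^2_{-1,0}: k∈[1..2] ⇒ +0.150021 -0.759186 = -0.609165;  D = +0.241032-0.559451i
d^2_{0,0}: k∈[0..2] ⇒ +0.027226 -0.551105 +0.697222 = +0.173342;  D = +0.173342+0.000000i
d^2_{1,0}: k∈[0..1] ⇒ -0.150021 +0.759186 = +0.609165;  D = -0.241032-0.559451i
d^2_{2,0}: single k=0 term ⇒ +0.337482;  D = -0.231810+0.245271i
Y_2^{m'}(θ=2.5486,φ=0.4264) and Σ D·Y over m':
  (-0.2318-0.2453i)·(+0.0794-0.0909i)  (+0.2410-0.5595i)·(-0.3260+0.1481i)  (+0.1733+0.0000i)·(+0.3353+0.0000i)  (-0.2410-0.5595i)·(+0.3260+0.1481i)  (-0.2318+0.2453i)·(+0.0794+0.0909i)
Y_2^0(R⁻¹ n̂) = -0.014696-0.000000i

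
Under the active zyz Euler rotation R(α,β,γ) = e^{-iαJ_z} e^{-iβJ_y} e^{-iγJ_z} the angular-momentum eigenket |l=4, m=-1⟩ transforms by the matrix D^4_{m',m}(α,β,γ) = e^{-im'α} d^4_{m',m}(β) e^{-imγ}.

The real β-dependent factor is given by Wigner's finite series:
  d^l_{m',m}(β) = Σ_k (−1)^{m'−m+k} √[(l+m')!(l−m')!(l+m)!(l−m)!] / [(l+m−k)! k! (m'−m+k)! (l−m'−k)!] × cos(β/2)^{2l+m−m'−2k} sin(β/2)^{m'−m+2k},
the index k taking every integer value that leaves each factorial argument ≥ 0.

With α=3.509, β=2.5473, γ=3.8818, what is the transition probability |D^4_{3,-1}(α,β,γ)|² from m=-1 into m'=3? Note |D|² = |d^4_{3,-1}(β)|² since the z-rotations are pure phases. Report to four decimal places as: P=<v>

D^4_{3,-1}(3.509,2.5473,3.8818) = e^{-i·3·3.509}·d^4_{3,-1}(2.5473)·e^{-i·-1·3.8818}. Compute d first:
c=cos(2.5473/2)=0.292793, s=sin(2.5473/2)=0.956176; N=√[5040·1·6·120]=1904.940944
Admissible k: 0..1 (factorial args all ≥0)
  k=0: (−1)^4·1904.9409/(144)·0.2928^4·0.9562^4 = +0.081267
  k=1: (−1)^5·1904.9409/(240)·0.2928^2·0.9562^6 = -0.520017
d^4_{3,-1}(2.5473) = +0.081267 -0.520017 = -0.438751
|D^4_{3,-1}|² = |d^4_{3,-1}(β)|² = (-0.438751)² = 0.192502 (the z-rotation phases have unit modulus)

P=0.1925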